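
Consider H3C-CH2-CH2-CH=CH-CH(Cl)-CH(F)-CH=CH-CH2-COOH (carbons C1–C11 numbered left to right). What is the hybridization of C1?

sp3

C1 has 4 σ bonds: steric number 4 → sp3.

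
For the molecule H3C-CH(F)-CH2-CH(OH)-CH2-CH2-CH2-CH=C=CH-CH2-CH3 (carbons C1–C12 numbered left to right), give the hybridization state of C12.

sp3

C12 (4 σ bonds) has steric number 4: sp3.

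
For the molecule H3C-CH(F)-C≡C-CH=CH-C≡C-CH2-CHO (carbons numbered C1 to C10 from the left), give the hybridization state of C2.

C2 is sp3: 4 σ bonds, 4 electron-density regions.

sp3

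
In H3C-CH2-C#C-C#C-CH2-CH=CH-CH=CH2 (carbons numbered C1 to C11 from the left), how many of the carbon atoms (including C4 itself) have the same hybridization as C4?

C4 is sp (two π bonds).
C1: sp3
C2: sp3
C3: sp ✓
C4: sp ✓
C5: sp ✓
C6: sp ✓
C7: sp3
C8: sp2
C9: sp2
C10: sp2
C11: sp2
4 carbons are sp.

4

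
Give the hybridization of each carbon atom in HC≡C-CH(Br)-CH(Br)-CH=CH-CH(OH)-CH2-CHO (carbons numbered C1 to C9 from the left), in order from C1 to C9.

C1 sp, C2 sp, C3 sp3, C4 sp3, C5 sp2, C6 sp2, C7 sp3, C8 sp3, C9 sp2

C1 carries 2 σ bonds, plus two π bonds, giving a steric number of 2, so it is sp.
C2 is sp: 2 σ bonds, plus two π bonds, 2 electron-density regions.
C3: 4 σ bonds; 4 regions of electron density → sp3.
C4 — 4 σ bonds. Steric number 4, so sp3.
C5 (3 σ bonds, plus one π bond) has steric number 3: sp2.
C6 carries 3 σ bonds, plus one π bond, giving a steric number of 3, so it is sp2.
C7: 4 σ bonds; 4 regions of electron density → sp3.
C8 — 4 σ bonds. Steric number 4, so sp3.
C9 (3 σ bonds, plus one π bond) has steric number 3: sp2.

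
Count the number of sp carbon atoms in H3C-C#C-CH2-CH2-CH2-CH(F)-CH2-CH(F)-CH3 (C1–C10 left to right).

2

C1: sp3
C2: sp ✓
C3: sp ✓
C4: sp3
C5: sp3
C6: sp3
C7: sp3
C8: sp3
C9: sp3
C10: sp3
C2, C3 → 2 sp carbons.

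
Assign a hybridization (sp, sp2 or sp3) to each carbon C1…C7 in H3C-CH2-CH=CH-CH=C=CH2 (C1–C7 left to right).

C1 carries 4 σ bonds, giving a steric number of 4, so it is sp3.
C2: 4 σ bonds; 4 regions of electron density → sp3.
C3 carries 3 σ bonds, plus one π bond, giving a steric number of 3, so it is sp2.
C4 has 3 σ bonds, plus one π bond: steric number 3 → sp2.
C5 — 3 σ bonds, plus one π bond. Steric number 3, so sp2.
C6: 2 σ bonds, plus two π bonds; 2 regions of electron density → sp.
C7 — 3 σ bonds, plus one π bond. Steric number 3, so sp2.

C1 sp3, C2 sp3, C3 sp2, C4 sp2, C5 sp2, C6 sp, C7 sp2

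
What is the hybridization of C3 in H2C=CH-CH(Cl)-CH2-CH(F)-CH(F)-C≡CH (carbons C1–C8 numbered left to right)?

sp³

C3 is sp3: 4 σ bonds, 4 electron-density regions.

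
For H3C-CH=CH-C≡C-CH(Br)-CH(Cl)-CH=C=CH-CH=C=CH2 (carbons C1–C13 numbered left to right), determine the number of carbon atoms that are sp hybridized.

C1: sp3
C2: sp2
C3: sp2
C4: sp ✓
C5: sp ✓
C6: sp3
C7: sp3
C8: sp2
C9: sp ✓
C10: sp2
C11: sp2
C12: sp ✓
C13: sp2
C4, C5, C9, C12 → 4 sp carbons.

4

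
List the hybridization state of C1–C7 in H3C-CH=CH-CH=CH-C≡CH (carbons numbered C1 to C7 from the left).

C1 (4 σ bonds) has steric number 4: sp3.
C2 — 3 σ bonds, plus one π bond. Steric number 3, so sp2.
C3 — 3 σ bonds, plus one π bond. Steric number 3, so sp2.
C4 has 3 σ bonds, plus one π bond: steric number 3 → sp2.
C5: 3 σ bonds, plus one π bond; 3 regions of electron density → sp2.
C6 — 2 σ bonds, plus two π bonds. Steric number 2, so sp.
C7 (2 σ bonds, plus two π bonds) has steric number 2: sp.

C1 sp3, C2 sp2, C3 sp2, C4 sp2, C5 sp2, C6 sp, C7 sp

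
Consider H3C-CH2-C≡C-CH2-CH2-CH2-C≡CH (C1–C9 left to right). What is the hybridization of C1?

sp^3

C1 — 4 σ bonds. Steric number 4, so sp3.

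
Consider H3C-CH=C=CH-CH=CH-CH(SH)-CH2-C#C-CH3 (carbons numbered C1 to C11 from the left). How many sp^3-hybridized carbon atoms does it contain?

4

C1: sp3 ✓
C2: sp2
C3: sp
C4: sp2
C5: sp2
C6: sp2
C7: sp3 ✓
C8: sp3 ✓
C9: sp
C10: sp
C11: sp3 ✓
C1, C7, C8, C11 → 4 sp3 carbons.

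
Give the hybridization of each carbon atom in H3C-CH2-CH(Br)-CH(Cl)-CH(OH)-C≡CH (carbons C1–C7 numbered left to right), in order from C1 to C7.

C1: 4 σ bonds — 4 electron domains, sp3.
C2 — 4 σ bonds. Steric number 4, so sp3.
C3 (4 σ bonds) has steric number 4: sp3.
C4: 4 σ bonds — 4 electron domains, sp3.
C5 is sp3: 4 σ bonds, 4 electron-density regions.
C6 carries 2 σ bonds, plus two π bonds, giving a steric number of 2, so it is sp.
C7: 2 σ bonds, plus two π bonds — 2 electron domains, sp.

C1 sp3, C2 sp3, C3 sp3, C4 sp3, C5 sp3, C6 sp, C7 sp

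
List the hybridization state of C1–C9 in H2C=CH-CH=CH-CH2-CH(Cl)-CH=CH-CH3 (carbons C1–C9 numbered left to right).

C1: 3 σ bonds, plus one π bond; 3 regions of electron density → sp2.
C2 has 3 σ bonds, plus one π bond: steric number 3 → sp2.
C3: 3 σ bonds, plus one π bond — 3 electron domains, sp2.
C4 carries 3 σ bonds, plus one π bond, giving a steric number of 3, so it is sp2.
C5: 4 σ bonds; 4 regions of electron density → sp3.
C6 is sp3: 4 σ bonds, 4 electron-density regions.
C7: 3 σ bonds, plus one π bond; 3 regions of electron density → sp2.
C8 has 3 σ bonds, plus one π bond: steric number 3 → sp2.
C9 has 4 σ bonds: steric number 4 → sp3.

C1 sp2, C2 sp2, C3 sp2, C4 sp2, C5 sp3, C6 sp3, C7 sp2, C8 sp2, C9 sp3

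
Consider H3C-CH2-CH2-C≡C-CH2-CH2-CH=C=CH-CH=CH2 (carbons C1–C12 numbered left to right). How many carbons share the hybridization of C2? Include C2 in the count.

C2 is sp3 (only σ bonds).
C1: sp3 ✓
C2: sp3 ✓
C3: sp3 ✓
C4: sp
C5: sp
C6: sp3 ✓
C7: sp3 ✓
C8: sp2
C9: sp
C10: sp2
C11: sp2
C12: sp2
5 carbons are sp3.

5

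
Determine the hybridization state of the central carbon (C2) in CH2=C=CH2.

sp

Two σ bonds and two π bonds (one to each neighbour) → sp.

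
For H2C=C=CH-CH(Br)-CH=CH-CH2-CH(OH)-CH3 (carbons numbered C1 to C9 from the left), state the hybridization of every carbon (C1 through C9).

C1: 3 σ bonds, plus one π bond — 3 electron domains, sp2.
C2: 2 σ bonds, plus two π bonds — 2 electron domains, sp.
C3: 3 σ bonds, plus one π bond; 3 regions of electron density → sp2.
C4: 4 σ bonds; 4 regions of electron density → sp3.
C5: 3 σ bonds, plus one π bond; 3 regions of electron density → sp2.
C6 (3 σ bonds, plus one π bond) has steric number 3: sp2.
C7: 4 σ bonds; 4 regions of electron density → sp3.
C8 has 4 σ bonds: steric number 4 → sp3.
C9 is sp3: 4 σ bonds, 4 electron-density regions.

C1 sp2, C2 sp, C3 sp2, C4 sp3, C5 sp2, C6 sp2, C7 sp3, C8 sp3, C9 sp3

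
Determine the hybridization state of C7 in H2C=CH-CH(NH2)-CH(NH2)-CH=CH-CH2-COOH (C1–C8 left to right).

C7 carries 4 σ bonds, giving a steric number of 4, so it is sp3.

sp3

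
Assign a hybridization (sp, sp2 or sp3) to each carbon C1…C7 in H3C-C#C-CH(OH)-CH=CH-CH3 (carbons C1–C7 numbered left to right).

C1 sp3, C2 sp, C3 sp, C4 sp3, C5 sp2, C6 sp2, C7 sp3

C1 (4 σ bonds) has steric number 4: sp3.
C2: 2 σ bonds, plus two π bonds — 2 electron domains, sp.
C3 carries 2 σ bonds, plus two π bonds, giving a steric number of 2, so it is sp.
C4 carries 4 σ bonds, giving a steric number of 4, so it is sp3.
C5 has 3 σ bonds, plus one π bond: steric number 3 → sp2.
C6 is sp2: 3 σ bonds, plus one π bond, 3 electron-density regions.
C7 (4 σ bonds) has steric number 4: sp3.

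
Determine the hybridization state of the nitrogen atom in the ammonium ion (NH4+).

Four σ bonds, no lone pair → sp3, tetrahedral.

sp^3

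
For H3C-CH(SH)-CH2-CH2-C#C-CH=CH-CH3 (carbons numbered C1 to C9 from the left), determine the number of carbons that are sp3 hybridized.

5

C1: sp3 ✓
C2: sp3 ✓
C3: sp3 ✓
C4: sp3 ✓
C5: sp
C6: sp
C7: sp2
C8: sp2
C9: sp3 ✓
C1, C2, C3, C4, C9 → 5 sp3 carbons.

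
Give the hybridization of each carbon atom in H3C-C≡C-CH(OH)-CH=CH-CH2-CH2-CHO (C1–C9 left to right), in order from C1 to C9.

C1: 4 σ bonds — 4 electron domains, sp3.
C2: 2 σ bonds, plus two π bonds — 2 electron domains, sp.
C3: 2 σ bonds, plus two π bonds; 2 regions of electron density → sp.
C4 (4 σ bonds) has steric number 4: sp3.
C5: 3 σ bonds, plus one π bond — 3 electron domains, sp2.
C6 — 3 σ bonds, plus one π bond. Steric number 3, so sp2.
C7 has 4 σ bonds: steric number 4 → sp3.
C8 carries 4 σ bonds, giving a steric number of 4, so it is sp3.
C9 carries 3 σ bonds, plus one π bond, giving a steric number of 3, so it is sp2.

C1 sp3, C2 sp, C3 sp, C4 sp3, C5 sp2, C6 sp2, C7 sp3, C8 sp3, C9 sp2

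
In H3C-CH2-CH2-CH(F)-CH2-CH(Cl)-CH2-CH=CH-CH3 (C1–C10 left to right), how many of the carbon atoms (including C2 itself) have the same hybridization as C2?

C2 is sp3 (only σ bonds).
C1: sp3 ✓
C2: sp3 ✓
C3: sp3 ✓
C4: sp3 ✓
C5: sp3 ✓
C6: sp3 ✓
C7: sp3 ✓
C8: sp2
C9: sp2
C10: sp3 ✓
8 carbons are sp3.

8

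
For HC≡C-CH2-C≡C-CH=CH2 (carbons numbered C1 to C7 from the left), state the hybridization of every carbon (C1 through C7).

C1 sp, C2 sp, C3 sp3, C4 sp, C5 sp, C6 sp2, C7 sp2

C1: 2 σ bonds, plus two π bonds — 2 electron domains, sp.
C2 carries 2 σ bonds, plus two π bonds, giving a steric number of 2, so it is sp.
C3 carries 4 σ bonds, giving a steric number of 4, so it is sp3.
C4: 2 σ bonds, plus two π bonds — 2 electron domains, sp.
C5: 2 σ bonds, plus two π bonds — 2 electron domains, sp.
C6: 3 σ bonds, plus one π bond; 3 regions of electron density → sp2.
C7 has 3 σ bonds, plus one π bond: steric number 3 → sp2.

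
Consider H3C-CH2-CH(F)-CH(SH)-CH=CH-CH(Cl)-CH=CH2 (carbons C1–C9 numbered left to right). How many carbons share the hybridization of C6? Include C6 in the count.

C6 is sp2 (one π bond).
C1: sp3
C2: sp3
C3: sp3
C4: sp3
C5: sp2 ✓
C6: sp2 ✓
C7: sp3
C8: sp2 ✓
C9: sp2 ✓
4 carbons are sp2.

4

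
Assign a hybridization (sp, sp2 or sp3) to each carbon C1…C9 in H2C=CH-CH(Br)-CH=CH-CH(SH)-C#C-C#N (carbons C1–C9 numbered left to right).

C1 (3 σ bonds, plus one π bond) has steric number 3: sp2.
C2 is sp2: 3 σ bonds, plus one π bond, 3 electron-density regions.
C3 is sp3: 4 σ bonds, 4 electron-density regions.
C4 is sp2: 3 σ bonds, plus one π bond, 3 electron-density regions.
C5: 3 σ bonds, plus one π bond — 3 electron domains, sp2.
C6 has 4 σ bonds: steric number 4 → sp3.
C7 (2 σ bonds, plus two π bonds) has steric number 2: sp.
C8 (2 σ bonds, plus two π bonds) has steric number 2: sp.
C9 is sp: 2 σ bonds, plus two π bonds, 2 electron-density regions.

C1 sp2, C2 sp2, C3 sp3, C4 sp2, C5 sp2, C6 sp3, C7 sp, C8 sp, C9 sp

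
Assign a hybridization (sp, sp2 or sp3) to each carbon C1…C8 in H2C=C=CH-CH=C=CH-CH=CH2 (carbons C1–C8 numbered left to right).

C1 sp2, C2 sp, C3 sp2, C4 sp2, C5 sp, C6 sp2, C7 sp2, C8 sp2

C1 — 3 σ bonds, plus one π bond. Steric number 3, so sp2.
C2: 2 σ bonds, plus two π bonds — 2 electron domains, sp.
C3 (3 σ bonds, plus one π bond) has steric number 3: sp2.
C4: 3 σ bonds, plus one π bond — 3 electron domains, sp2.
C5 — 2 σ bonds, plus two π bonds. Steric number 2, so sp.
C6 has 3 σ bonds, plus one π bond: steric number 3 → sp2.
C7: 3 σ bonds, plus one π bond — 3 electron domains, sp2.
C8 (3 σ bonds, plus one π bond) has steric number 3: sp2.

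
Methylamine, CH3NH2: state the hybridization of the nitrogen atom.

Three σ bonds + one lone pair = steric number 4 → sp3.

sp³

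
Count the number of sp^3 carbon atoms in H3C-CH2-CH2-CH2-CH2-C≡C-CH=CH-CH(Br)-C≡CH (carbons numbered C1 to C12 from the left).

6

C1: sp3 ✓
C2: sp3 ✓
C3: sp3 ✓
C4: sp3 ✓
C5: sp3 ✓
C6: sp
C7: sp
C8: sp2
C9: sp2
C10: sp3 ✓
C11: sp
C12: sp
C1, C2, C3, C4, C5, C10 → 6 sp3 carbons.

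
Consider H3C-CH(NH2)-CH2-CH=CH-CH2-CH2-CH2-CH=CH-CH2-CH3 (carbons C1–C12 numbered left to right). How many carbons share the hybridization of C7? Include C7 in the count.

8

C7 is sp3 (only σ bonds).
C1: sp3 ✓
C2: sp3 ✓
C3: sp3 ✓
C4: sp2
C5: sp2
C6: sp3 ✓
C7: sp3 ✓
C8: sp3 ✓
C9: sp2
C10: sp2
C11: sp3 ✓
C12: sp3 ✓
8 carbons are sp3.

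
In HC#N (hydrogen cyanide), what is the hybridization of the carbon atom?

The carbon atom carries 2 σ bonds, plus two π bonds, giving a steric number of 2, so it is sp.

sp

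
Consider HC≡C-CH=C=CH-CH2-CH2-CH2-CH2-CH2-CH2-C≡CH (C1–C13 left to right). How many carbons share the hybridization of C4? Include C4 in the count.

C4 is sp (two π bonds).
C1: sp ✓
C2: sp ✓
C3: sp2
C4: sp ✓
C5: sp2
C6: sp3
C7: sp3
C8: sp3
C9: sp3
C10: sp3
C11: sp3
C12: sp ✓
C13: sp ✓
5 carbons are sp.

5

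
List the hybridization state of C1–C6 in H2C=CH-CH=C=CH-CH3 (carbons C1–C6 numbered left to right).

C1 sp2, C2 sp2, C3 sp2, C4 sp, C5 sp2, C6 sp3

C1 — 3 σ bonds, plus one π bond. Steric number 3, so sp2.
C2: 3 σ bonds, plus one π bond; 3 regions of electron density → sp2.
C3 carries 3 σ bonds, plus one π bond, giving a steric number of 3, so it is sp2.
C4: 2 σ bonds, plus two π bonds — 2 electron domains, sp.
C5: 3 σ bonds, plus one π bond — 3 electron domains, sp2.
C6 (4 σ bonds) has steric number 4: sp3.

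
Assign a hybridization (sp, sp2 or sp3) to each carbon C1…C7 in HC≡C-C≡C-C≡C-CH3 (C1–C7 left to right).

C1 — 2 σ bonds, plus two π bonds. Steric number 2, so sp.
C2: 2 σ bonds, plus two π bonds; 2 regions of electron density → sp.
C3 is sp: 2 σ bonds, plus two π bonds, 2 electron-density regions.
C4 has 2 σ bonds, plus two π bonds: steric number 2 → sp.
C5 is sp: 2 σ bonds, plus two π bonds, 2 electron-density regions.
C6 is sp: 2 σ bonds, plus two π bonds, 2 electron-density regions.
C7 (4 σ bonds) has steric number 4: sp3.

C1 sp, C2 sp, C3 sp, C4 sp, C5 sp, C6 sp, C7 sp3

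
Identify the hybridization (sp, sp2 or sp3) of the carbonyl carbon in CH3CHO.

The carbonyl carbon has 3 σ bonds, plus one π bond: steric number 3 → sp2.

sp2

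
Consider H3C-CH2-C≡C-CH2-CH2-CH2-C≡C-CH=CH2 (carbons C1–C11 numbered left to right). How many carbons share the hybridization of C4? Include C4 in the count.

C4 is sp (two π bonds).
C1: sp3
C2: sp3
C3: sp ✓
C4: sp ✓
C5: sp3
C6: sp3
C7: sp3
C8: sp ✓
C9: sp ✓
C10: sp2
C11: sp2
4 carbons are sp.

4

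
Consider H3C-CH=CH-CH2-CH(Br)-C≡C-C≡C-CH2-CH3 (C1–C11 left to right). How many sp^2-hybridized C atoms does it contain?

C1: sp3
C2: sp2 ✓
C3: sp2 ✓
C4: sp3
C5: sp3
C6: sp
C7: sp
C8: sp
C9: sp
C10: sp3
C11: sp3
C2, C3 → 2 sp2 carbons.

2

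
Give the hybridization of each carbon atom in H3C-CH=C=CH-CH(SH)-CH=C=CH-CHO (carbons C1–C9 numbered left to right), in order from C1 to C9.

C1 sp3, C2 sp2, C3 sp, C4 sp2, C5 sp3, C6 sp2, C7 sp, C8 sp2, C9 sp2

C1 has 4 σ bonds: steric number 4 → sp3.
C2: 3 σ bonds, plus one π bond; 3 regions of electron density → sp2.
C3 is sp: 2 σ bonds, plus two π bonds, 2 electron-density regions.
C4: 3 σ bonds, plus one π bond — 3 electron domains, sp2.
C5: 4 σ bonds — 4 electron domains, sp3.
C6 has 3 σ bonds, plus one π bond: steric number 3 → sp2.
C7: 2 σ bonds, plus two π bonds — 2 electron domains, sp.
C8: 3 σ bonds, plus one π bond — 3 electron domains, sp2.
C9 carries 3 σ bonds, plus one π bond, giving a steric number of 3, so it is sp2.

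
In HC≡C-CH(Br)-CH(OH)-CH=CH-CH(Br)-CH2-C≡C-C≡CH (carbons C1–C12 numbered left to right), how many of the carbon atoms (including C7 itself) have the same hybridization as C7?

C7 is sp3 (only σ bonds).
C1: sp
C2: sp
C3: sp3 ✓
C4: sp3 ✓
C5: sp2
C6: sp2
C7: sp3 ✓
C8: sp3 ✓
C9: sp
C10: sp
C11: sp
C12: sp
4 carbons are sp3.

4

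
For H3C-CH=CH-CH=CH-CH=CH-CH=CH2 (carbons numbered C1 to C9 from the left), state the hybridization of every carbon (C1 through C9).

C1 sp3, C2 sp2, C3 sp2, C4 sp2, C5 sp2, C6 sp2, C7 sp2, C8 sp2, C9 sp2

C1 — 4 σ bonds. Steric number 4, so sp3.
C2 (3 σ bonds, plus one π bond) has steric number 3: sp2.
C3 carries 3 σ bonds, plus one π bond, giving a steric number of 3, so it is sp2.
C4: 3 σ bonds, plus one π bond — 3 electron domains, sp2.
C5: 3 σ bonds, plus one π bond; 3 regions of electron density → sp2.
C6 is sp2: 3 σ bonds, plus one π bond, 3 electron-density regions.
C7 is sp2: 3 σ bonds, plus one π bond, 3 electron-density regions.
C8: 3 σ bonds, plus one π bond — 3 electron domains, sp2.
C9 — 3 σ bonds, plus one π bond. Steric number 3, so sp2.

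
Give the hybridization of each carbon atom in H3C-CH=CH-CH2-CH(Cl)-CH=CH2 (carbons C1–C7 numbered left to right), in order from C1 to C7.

C1 sp3, C2 sp2, C3 sp2, C4 sp3, C5 sp3, C6 sp2, C7 sp2

C1 is sp3: 4 σ bonds, 4 electron-density regions.
C2 — 3 σ bonds, plus one π bond. Steric number 3, so sp2.
C3 (3 σ bonds, plus one π bond) has steric number 3: sp2.
C4: 4 σ bonds — 4 electron domains, sp3.
C5: 4 σ bonds — 4 electron domains, sp3.
C6 — 3 σ bonds, plus one π bond. Steric number 3, so sp2.
C7 is sp2: 3 σ bonds, plus one π bond, 3 electron-density regions.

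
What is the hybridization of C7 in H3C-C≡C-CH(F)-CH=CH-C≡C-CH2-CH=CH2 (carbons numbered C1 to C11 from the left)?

sp

C7 carries 2 σ bonds, plus two π bonds, giving a steric number of 2, so it is sp.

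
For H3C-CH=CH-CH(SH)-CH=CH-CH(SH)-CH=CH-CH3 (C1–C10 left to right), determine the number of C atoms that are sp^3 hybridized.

C1: sp3 ✓
C2: sp2
C3: sp2
C4: sp3 ✓
C5: sp2
C6: sp2
C7: sp3 ✓
C8: sp2
C9: sp2
C10: sp3 ✓
C1, C4, C7, C10 → 4 sp3 carbons.

4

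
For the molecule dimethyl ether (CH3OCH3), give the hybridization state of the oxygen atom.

Two σ bonds + two lone pairs = steric number 4 → sp3.

sp3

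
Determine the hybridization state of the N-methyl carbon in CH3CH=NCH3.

The N-methyl carbon: 4 σ bonds; 4 regions of electron density → sp3.

sp3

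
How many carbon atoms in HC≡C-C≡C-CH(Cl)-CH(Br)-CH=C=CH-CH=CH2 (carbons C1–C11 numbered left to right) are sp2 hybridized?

4

C1: sp
C2: sp
C3: sp
C4: sp
C5: sp3
C6: sp3
C7: sp2 ✓
C8: sp
C9: sp2 ✓
C10: sp2 ✓
C11: sp2 ✓
C7, C9, C10, C11 → 4 sp2 carbons.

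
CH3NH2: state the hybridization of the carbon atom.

The carbon atom carries 4 σ bonds, giving a steric number of 4, so it is sp3.

sp³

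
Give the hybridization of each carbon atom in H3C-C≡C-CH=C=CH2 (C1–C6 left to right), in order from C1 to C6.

C1 — 4 σ bonds. Steric number 4, so sp3.
C2 has 2 σ bonds, plus two π bonds: steric number 2 → sp.
C3 carries 2 σ bonds, plus two π bonds, giving a steric number of 2, so it is sp.
C4: 3 σ bonds, plus one π bond — 3 electron domains, sp2.
C5 is sp: 2 σ bonds, plus two π bonds, 2 electron-density regions.
C6 — 3 σ bonds, plus one π bond. Steric number 3, so sp2.

C1 sp3, C2 sp, C3 sp, C4 sp2, C5 sp, C6 sp2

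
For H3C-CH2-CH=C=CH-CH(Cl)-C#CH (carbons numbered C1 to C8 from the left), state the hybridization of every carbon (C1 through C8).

C1 has 4 σ bonds: steric number 4 → sp3.
C2 — 4 σ bonds. Steric number 4, so sp3.
C3: 3 σ bonds, plus one π bond; 3 regions of electron density → sp2.
C4: 2 σ bonds, plus two π bonds — 2 electron domains, sp.
C5 — 3 σ bonds, plus one π bond. Steric number 3, so sp2.
C6 carries 4 σ bonds, giving a steric number of 4, so it is sp3.
C7: 2 σ bonds, plus two π bonds; 2 regions of electron density → sp.
C8 (2 σ bonds, plus two π bonds) has steric number 2: sp.

C1 sp3, C2 sp3, C3 sp2, C4 sp, C5 sp2, C6 sp3, C7 sp, C8 sp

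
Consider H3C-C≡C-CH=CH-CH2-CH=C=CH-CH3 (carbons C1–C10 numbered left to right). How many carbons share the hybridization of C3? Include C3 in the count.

C3 is sp (two π bonds).
C1: sp3
C2: sp ✓
C3: sp ✓
C4: sp2
C5: sp2
C6: sp3
C7: sp2
C8: sp ✓
C9: sp2
C10: sp3
3 carbons are sp.

3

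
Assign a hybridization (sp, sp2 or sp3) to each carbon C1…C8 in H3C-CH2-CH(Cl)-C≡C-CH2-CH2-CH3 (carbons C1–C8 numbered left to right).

C1 sp3, C2 sp3, C3 sp3, C4 sp, C5 sp, C6 sp3, C7 sp3, C8 sp3

C1 has 4 σ bonds: steric number 4 → sp3.
C2 — 4 σ bonds. Steric number 4, so sp3.
C3: 4 σ bonds; 4 regions of electron density → sp3.
C4 is sp: 2 σ bonds, plus two π bonds, 2 electron-density regions.
C5 is sp: 2 σ bonds, plus two π bonds, 2 electron-density regions.
C6 — 4 σ bonds. Steric number 4, so sp3.
C7 is sp3: 4 σ bonds, 4 electron-density regions.
C8 carries 4 σ bonds, giving a steric number of 4, so it is sp3.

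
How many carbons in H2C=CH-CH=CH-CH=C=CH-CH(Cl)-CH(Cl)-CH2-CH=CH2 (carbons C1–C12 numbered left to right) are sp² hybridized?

8

C1: sp2 ✓
C2: sp2 ✓
C3: sp2 ✓
C4: sp2 ✓
C5: sp2 ✓
C6: sp
C7: sp2 ✓
C8: sp3
C9: sp3
C10: sp3
C11: sp2 ✓
C12: sp2 ✓
C1, C2, C3, C4, C5, C7, C11, C12 → 8 sp2 carbons.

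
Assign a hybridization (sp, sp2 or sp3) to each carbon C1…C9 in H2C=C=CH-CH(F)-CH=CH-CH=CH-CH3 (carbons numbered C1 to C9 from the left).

C1 sp2, C2 sp, C3 sp2, C4 sp3, C5 sp2, C6 sp2, C7 sp2, C8 sp2, C9 sp3

C1 is sp2: 3 σ bonds, plus one π bond, 3 electron-density regions.
C2 has 2 σ bonds, plus two π bonds: steric number 2 → sp.
C3 — 3 σ bonds, plus one π bond. Steric number 3, so sp2.
C4 carries 4 σ bonds, giving a steric number of 4, so it is sp3.
C5: 3 σ bonds, plus one π bond — 3 electron domains, sp2.
C6 (3 σ bonds, plus one π bond) has steric number 3: sp2.
C7: 3 σ bonds, plus one π bond; 3 regions of electron density → sp2.
C8 has 3 σ bonds, plus one π bond: steric number 3 → sp2.
C9 has 4 σ bonds: steric number 4 → sp3.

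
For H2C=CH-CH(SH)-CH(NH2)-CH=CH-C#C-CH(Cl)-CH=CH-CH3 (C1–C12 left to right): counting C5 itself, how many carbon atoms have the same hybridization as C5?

C5 is sp2 (one π bond).
C1: sp2 ✓
C2: sp2 ✓
C3: sp3
C4: sp3
C5: sp2 ✓
C6: sp2 ✓
C7: sp
C8: sp
C9: sp3
C10: sp2 ✓
C11: sp2 ✓
C12: sp3
6 carbons are sp2.

6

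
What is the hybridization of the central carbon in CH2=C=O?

The central carbon has 2 σ bonds, plus two π bonds: steric number 2 → sp.

sp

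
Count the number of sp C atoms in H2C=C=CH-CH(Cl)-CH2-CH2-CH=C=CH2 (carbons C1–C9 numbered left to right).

C1: sp2
C2: sp ✓
C3: sp2
C4: sp3
C5: sp3
C6: sp3
C7: sp2
C8: sp ✓
C9: sp2
C2, C8 → 2 sp carbons.

2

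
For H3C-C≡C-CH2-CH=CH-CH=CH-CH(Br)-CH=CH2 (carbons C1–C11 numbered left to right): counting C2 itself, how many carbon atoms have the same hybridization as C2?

C2 is sp (two π bonds).
C1: sp3
C2: sp ✓
C3: sp ✓
C4: sp3
C5: sp2
C6: sp2
C7: sp2
C8: sp2
C9: sp3
C10: sp2
C11: sp2
2 carbons are sp.

2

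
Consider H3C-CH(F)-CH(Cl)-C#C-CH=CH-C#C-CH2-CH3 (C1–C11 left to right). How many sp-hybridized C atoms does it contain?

4

C1: sp3
C2: sp3
C3: sp3
C4: sp ✓
C5: sp ✓
C6: sp2
C7: sp2
C8: sp ✓
C9: sp ✓
C10: sp3
C11: sp3
C4, C5, C8, C9 → 4 sp carbons.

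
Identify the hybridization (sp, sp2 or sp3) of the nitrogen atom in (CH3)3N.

The nitrogen atom is sp3: 3 σ bonds and 1 lone pair, 4 electron-density regions.

sp³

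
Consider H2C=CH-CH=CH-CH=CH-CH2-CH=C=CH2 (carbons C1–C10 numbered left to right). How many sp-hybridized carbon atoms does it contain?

1

C1: sp2
C2: sp2
C3: sp2
C4: sp2
C5: sp2
C6: sp2
C7: sp3
C8: sp2
C9: sp ✓
C10: sp2
C9 → 1 sp carbon.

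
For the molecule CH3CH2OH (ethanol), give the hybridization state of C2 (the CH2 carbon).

sp³

C2 (the CH2 carbon) has 4 σ bonds: steric number 4 → sp3.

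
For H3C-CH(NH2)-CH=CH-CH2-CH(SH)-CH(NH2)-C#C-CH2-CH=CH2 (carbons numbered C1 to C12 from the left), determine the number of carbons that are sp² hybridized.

C1: sp3
C2: sp3
C3: sp2 ✓
C4: sp2 ✓
C5: sp3
C6: sp3
C7: sp3
C8: sp
C9: sp
C10: sp3
C11: sp2 ✓
C12: sp2 ✓
C3, C4, C11, C12 → 4 sp2 carbons.

4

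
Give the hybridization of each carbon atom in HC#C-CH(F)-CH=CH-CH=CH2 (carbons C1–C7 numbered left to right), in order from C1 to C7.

C1: 2 σ bonds, plus two π bonds; 2 regions of electron density → sp.
C2 carries 2 σ bonds, plus two π bonds, giving a steric number of 2, so it is sp.
C3: 4 σ bonds — 4 electron domains, sp3.
C4 carries 3 σ bonds, plus one π bond, giving a steric number of 3, so it is sp2.
C5 has 3 σ bonds, plus one π bond: steric number 3 → sp2.
C6: 3 σ bonds, plus one π bond — 3 electron domains, sp2.
C7 has 3 σ bonds, plus one π bond: steric number 3 → sp2.

C1 sp, C2 sp, C3 sp3, C4 sp2, C5 sp2, C6 sp2, C7 sp2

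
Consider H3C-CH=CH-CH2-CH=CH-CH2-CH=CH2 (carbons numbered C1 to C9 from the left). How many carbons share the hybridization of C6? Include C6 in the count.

6

C6 is sp2 (one π bond).
C1: sp3
C2: sp2 ✓
C3: sp2 ✓
C4: sp3
C5: sp2 ✓
C6: sp2 ✓
C7: sp3
C8: sp2 ✓
C9: sp2 ✓
6 carbons are sp2.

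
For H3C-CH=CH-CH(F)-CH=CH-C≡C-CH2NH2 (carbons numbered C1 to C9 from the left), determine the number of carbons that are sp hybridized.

C1: sp3
C2: sp2
C3: sp2
C4: sp3
C5: sp2
C6: sp2
C7: sp ✓
C8: sp ✓
C9: sp3
C7, C8 → 2 sp carbons.

2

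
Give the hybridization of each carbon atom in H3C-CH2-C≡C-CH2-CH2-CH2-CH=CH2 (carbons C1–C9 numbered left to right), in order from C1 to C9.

C1 sp3, C2 sp3, C3 sp, C4 sp, C5 sp3, C6 sp3, C7 sp3, C8 sp2, C9 sp2

C1 has 4 σ bonds: steric number 4 → sp3.
C2 has 4 σ bonds: steric number 4 → sp3.
C3 carries 2 σ bonds, plus two π bonds, giving a steric number of 2, so it is sp.
C4 is sp: 2 σ bonds, plus two π bonds, 2 electron-density regions.
C5 carries 4 σ bonds, giving a steric number of 4, so it is sp3.
C6 is sp3: 4 σ bonds, 4 electron-density regions.
C7 is sp3: 4 σ bonds, 4 electron-density regions.
C8: 3 σ bonds, plus one π bond; 3 regions of electron density → sp2.
C9 — 3 σ bonds, plus one π bond. Steric number 3, so sp2.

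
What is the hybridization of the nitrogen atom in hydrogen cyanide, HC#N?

sp

The nitrogen atom — 1 σ bond and 1 lone pair, plus two π bonds. Steric number 2, so sp.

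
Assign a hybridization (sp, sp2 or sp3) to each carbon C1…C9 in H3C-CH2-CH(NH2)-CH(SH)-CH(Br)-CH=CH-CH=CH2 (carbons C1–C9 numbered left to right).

C1 sp3, C2 sp3, C3 sp3, C4 sp3, C5 sp3, C6 sp2, C7 sp2, C8 sp2, C9 sp2

C1 (4 σ bonds) has steric number 4: sp3.
C2 carries 4 σ bonds, giving a steric number of 4, so it is sp3.
C3 is sp3: 4 σ bonds, 4 electron-density regions.
C4 — 4 σ bonds. Steric number 4, so sp3.
C5 is sp3: 4 σ bonds, 4 electron-density regions.
C6 carries 3 σ bonds, plus one π bond, giving a steric number of 3, so it is sp2.
C7 is sp2: 3 σ bonds, plus one π bond, 3 electron-density regions.
C8 is sp2: 3 σ bonds, plus one π bond, 3 electron-density regions.
C9: 3 σ bonds, plus one π bond — 3 electron domains, sp2.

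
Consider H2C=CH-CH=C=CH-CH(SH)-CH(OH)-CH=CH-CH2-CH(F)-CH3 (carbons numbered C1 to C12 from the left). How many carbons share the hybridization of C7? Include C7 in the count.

5

C7 is sp3 (only σ bonds).
C1: sp2
C2: sp2
C3: sp2
C4: sp
C5: sp2
C6: sp3 ✓
C7: sp3 ✓
C8: sp2
C9: sp2
C10: sp3 ✓
C11: sp3 ✓
C12: sp3 ✓
5 carbons are sp3.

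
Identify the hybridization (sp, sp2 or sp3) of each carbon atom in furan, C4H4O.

sp2

Each carbon atom: 3 σ bonds, plus one π bond; 3 regions of electron density → sp2.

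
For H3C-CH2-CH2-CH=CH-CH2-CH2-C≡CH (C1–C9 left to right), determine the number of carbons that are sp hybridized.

2

C1: sp3
C2: sp3
C3: sp3
C4: sp2
C5: sp2
C6: sp3
C7: sp3
C8: sp ✓
C9: sp ✓
C8, C9 → 2 sp carbons.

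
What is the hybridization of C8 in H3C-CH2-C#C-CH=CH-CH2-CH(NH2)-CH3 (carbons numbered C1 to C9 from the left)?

sp³

C8 — 4 σ bonds. Steric number 4, so sp3.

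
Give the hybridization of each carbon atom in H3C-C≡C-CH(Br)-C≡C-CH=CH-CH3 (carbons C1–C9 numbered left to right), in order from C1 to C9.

C1 is sp3: 4 σ bonds, 4 electron-density regions.
C2 — 2 σ bonds, plus two π bonds. Steric number 2, so sp.
C3: 2 σ bonds, plus two π bonds; 2 regions of electron density → sp.
C4: 4 σ bonds — 4 electron domains, sp3.
C5 carries 2 σ bonds, plus two π bonds, giving a steric number of 2, so it is sp.
C6 has 2 σ bonds, plus two π bonds: steric number 2 → sp.
C7 has 3 σ bonds, plus one π bond: steric number 3 → sp2.
C8 carries 3 σ bonds, plus one π bond, giving a steric number of 3, so it is sp2.
C9 has 4 σ bonds: steric number 4 → sp3.

C1 sp3, C2 sp, C3 sp, C4 sp3, C5 sp, C6 sp, C7 sp2, C8 sp2, C9 sp3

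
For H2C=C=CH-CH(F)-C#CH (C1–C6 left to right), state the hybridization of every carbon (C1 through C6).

C1 sp2, C2 sp, C3 sp2, C4 sp3, C5 sp, C6 sp

C1 (3 σ bonds, plus one π bond) has steric number 3: sp2.
C2 (2 σ bonds, plus two π bonds) has steric number 2: sp.
C3: 3 σ bonds, plus one π bond — 3 electron domains, sp2.
C4: 4 σ bonds — 4 electron domains, sp3.
C5 is sp: 2 σ bonds, plus two π bonds, 2 electron-density regions.
C6 — 2 σ bonds, plus two π bonds. Steric number 2, so sp.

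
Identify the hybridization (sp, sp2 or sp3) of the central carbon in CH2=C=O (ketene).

sp

The central carbon carries 2 σ bonds, plus two π bonds, giving a steric number of 2, so it is sp.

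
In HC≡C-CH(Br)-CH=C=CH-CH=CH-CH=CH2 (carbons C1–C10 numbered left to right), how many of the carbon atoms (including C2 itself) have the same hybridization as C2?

3

C2 is sp (two π bonds).
C1: sp ✓
C2: sp ✓
C3: sp3
C4: sp2
C5: sp ✓
C6: sp2
C7: sp2
C8: sp2
C9: sp2
C10: sp2
3 carbons are sp.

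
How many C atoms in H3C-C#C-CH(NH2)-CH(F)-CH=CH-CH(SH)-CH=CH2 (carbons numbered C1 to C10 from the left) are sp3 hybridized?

4

C1: sp3 ✓
C2: sp
C3: sp
C4: sp3 ✓
C5: sp3 ✓
C6: sp2
C7: sp2
C8: sp3 ✓
C9: sp2
C10: sp2
C1, C4, C5, C8 → 4 sp3 carbons.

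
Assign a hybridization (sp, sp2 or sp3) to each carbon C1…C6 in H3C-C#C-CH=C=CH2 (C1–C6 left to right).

C1 (4 σ bonds) has steric number 4: sp3.
C2 carries 2 σ bonds, plus two π bonds, giving a steric number of 2, so it is sp.
C3 carries 2 σ bonds, plus two π bonds, giving a steric number of 2, so it is sp.
C4 (3 σ bonds, plus one π bond) has steric number 3: sp2.
C5: 2 σ bonds, plus two π bonds; 2 regions of electron density → sp.
C6 (3 σ bonds, plus one π bond) has steric number 3: sp2.

C1 sp3, C2 sp, C3 sp, C4 sp2, C5 sp, C6 sp2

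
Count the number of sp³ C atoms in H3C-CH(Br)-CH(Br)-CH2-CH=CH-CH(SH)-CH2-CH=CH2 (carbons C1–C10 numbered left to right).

6

C1: sp3 ✓
C2: sp3 ✓
C3: sp3 ✓
C4: sp3 ✓
C5: sp2
C6: sp2
C7: sp3 ✓
C8: sp3 ✓
C9: sp2
C10: sp2
C1, C2, C3, C4, C7, C8 → 6 sp3 carbons.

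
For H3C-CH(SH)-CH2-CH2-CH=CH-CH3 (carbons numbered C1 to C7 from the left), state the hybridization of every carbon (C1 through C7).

C1 sp3, C2 sp3, C3 sp3, C4 sp3, C5 sp2, C6 sp2, C7 sp3

C1 — 4 σ bonds. Steric number 4, so sp3.
C2 (4 σ bonds) has steric number 4: sp3.
C3 carries 4 σ bonds, giving a steric number of 4, so it is sp3.
C4 is sp3: 4 σ bonds, 4 electron-density regions.
C5: 3 σ bonds, plus one π bond; 3 regions of electron density → sp2.
C6 (3 σ bonds, plus one π bond) has steric number 3: sp2.
C7 carries 4 σ bonds, giving a steric number of 4, so it is sp3.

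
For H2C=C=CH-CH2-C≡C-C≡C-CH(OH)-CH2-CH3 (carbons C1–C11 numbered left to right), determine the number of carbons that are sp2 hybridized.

2

C1: sp2 ✓
C2: sp
C3: sp2 ✓
C4: sp3
C5: sp
C6: sp
C7: sp
C8: sp
C9: sp3
C10: sp3
C11: sp3
C1, C3 → 2 sp2 carbons.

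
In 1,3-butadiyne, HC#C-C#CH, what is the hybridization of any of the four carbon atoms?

sp

Every carbon is part of a C≡C triple bond: two σ regions → sp.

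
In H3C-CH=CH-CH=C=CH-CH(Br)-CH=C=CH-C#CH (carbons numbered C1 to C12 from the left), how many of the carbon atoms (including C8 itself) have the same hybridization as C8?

6

C8 is sp2 (one π bond).
C1: sp3
C2: sp2 ✓
C3: sp2 ✓
C4: sp2 ✓
C5: sp
C6: sp2 ✓
C7: sp3
C8: sp2 ✓
C9: sp
C10: sp2 ✓
C11: sp
C12: sp
6 carbons are sp2.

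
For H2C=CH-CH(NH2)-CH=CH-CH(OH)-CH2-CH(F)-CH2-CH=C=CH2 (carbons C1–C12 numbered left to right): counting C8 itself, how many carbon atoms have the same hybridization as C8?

C8 is sp3 (only σ bonds).
C1: sp2
C2: sp2
C3: sp3 ✓
C4: sp2
C5: sp2
C6: sp3 ✓
C7: sp3 ✓
C8: sp3 ✓
C9: sp3 ✓
C10: sp2
C11: sp
C12: sp2
5 carbons are sp3.

5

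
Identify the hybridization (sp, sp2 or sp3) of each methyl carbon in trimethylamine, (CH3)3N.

sp^3

Each methyl carbon has 4 σ bonds: steric number 4 → sp3.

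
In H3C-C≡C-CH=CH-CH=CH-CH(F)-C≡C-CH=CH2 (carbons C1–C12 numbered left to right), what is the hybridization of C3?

sp

C3 is sp: 2 σ bonds, plus two π bonds, 2 electron-density regions.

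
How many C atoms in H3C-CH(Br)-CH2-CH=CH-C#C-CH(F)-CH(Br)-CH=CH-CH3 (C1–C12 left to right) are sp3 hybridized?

C1: sp3 ✓
C2: sp3 ✓
C3: sp3 ✓
C4: sp2
C5: sp2
C6: sp
C7: sp
C8: sp3 ✓
C9: sp3 ✓
C10: sp2
C11: sp2
C12: sp3 ✓
C1, C2, C3, C8, C9, C12 → 6 sp3 carbons.

6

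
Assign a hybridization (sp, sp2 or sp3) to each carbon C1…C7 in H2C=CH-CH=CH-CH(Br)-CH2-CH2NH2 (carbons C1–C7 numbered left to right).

C1 sp2, C2 sp2, C3 sp2, C4 sp2, C5 sp3, C6 sp3, C7 sp3

C1 — 3 σ bonds, plus one π bond. Steric number 3, so sp2.
C2 carries 3 σ bonds, plus one π bond, giving a steric number of 3, so it is sp2.
C3 — 3 σ bonds, plus one π bond. Steric number 3, so sp2.
C4 (3 σ bonds, plus one π bond) has steric number 3: sp2.
C5 (4 σ bonds) has steric number 4: sp3.
C6: 4 σ bonds; 4 regions of electron density → sp3.
C7 — 4 σ bonds. Steric number 4, so sp3.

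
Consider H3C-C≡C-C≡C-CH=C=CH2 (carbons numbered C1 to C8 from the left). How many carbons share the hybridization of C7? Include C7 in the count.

5

C7 is sp (two π bonds).
C1: sp3
C2: sp ✓
C3: sp ✓
C4: sp ✓
C5: sp ✓
C6: sp2
C7: sp ✓
C8: sp2
5 carbons are sp.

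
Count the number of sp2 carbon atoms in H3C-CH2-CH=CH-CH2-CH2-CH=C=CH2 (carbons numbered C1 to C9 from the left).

4

C1: sp3
C2: sp3
C3: sp2 ✓
C4: sp2 ✓
C5: sp3
C6: sp3
C7: sp2 ✓
C8: sp
C9: sp2 ✓
C3, C4, C7, C9 → 4 sp2 carbons.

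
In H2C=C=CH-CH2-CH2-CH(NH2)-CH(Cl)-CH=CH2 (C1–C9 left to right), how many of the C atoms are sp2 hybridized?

C1: sp2 ✓
C2: sp
C3: sp2 ✓
C4: sp3
C5: sp3
C6: sp3
C7: sp3
C8: sp2 ✓
C9: sp2 ✓
C1, C3, C8, C9 → 4 sp2 carbons.

4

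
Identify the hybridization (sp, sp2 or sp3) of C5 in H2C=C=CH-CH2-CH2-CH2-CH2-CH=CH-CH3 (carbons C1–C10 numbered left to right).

C5 has 4 σ bonds: steric number 4 → sp3.

sp³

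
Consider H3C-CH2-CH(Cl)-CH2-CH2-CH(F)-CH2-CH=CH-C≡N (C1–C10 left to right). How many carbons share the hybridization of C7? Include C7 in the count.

7

C7 is sp3 (only σ bonds).
C1: sp3 ✓
C2: sp3 ✓
C3: sp3 ✓
C4: sp3 ✓
C5: sp3 ✓
C6: sp3 ✓
C7: sp3 ✓
C8: sp2
C9: sp2
C10: sp
7 carbons are sp3.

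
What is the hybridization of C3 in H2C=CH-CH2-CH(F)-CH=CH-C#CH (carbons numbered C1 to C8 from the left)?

C3: 4 σ bonds — 4 electron domains, sp3.

sp^3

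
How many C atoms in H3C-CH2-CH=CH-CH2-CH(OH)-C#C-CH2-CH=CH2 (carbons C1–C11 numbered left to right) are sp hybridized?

2

C1: sp3
C2: sp3
C3: sp2
C4: sp2
C5: sp3
C6: sp3
C7: sp ✓
C8: sp ✓
C9: sp3
C10: sp2
C11: sp2
C7, C8 → 2 sp carbons.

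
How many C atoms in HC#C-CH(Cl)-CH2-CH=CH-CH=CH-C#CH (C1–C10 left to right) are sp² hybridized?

C1: sp
C2: sp
C3: sp3
C4: sp3
C5: sp2 ✓
C6: sp2 ✓
C7: sp2 ✓
C8: sp2 ✓
C9: sp
C10: sp
C5, C6, C7, C8 → 4 sp2 carbons.

4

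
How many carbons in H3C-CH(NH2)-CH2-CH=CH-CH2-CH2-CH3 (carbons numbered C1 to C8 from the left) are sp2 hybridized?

2

C1: sp3
C2: sp3
C3: sp3
C4: sp2 ✓
C5: sp2 ✓
C6: sp3
C7: sp3
C8: sp3
C4, C5 → 2 sp2 carbons.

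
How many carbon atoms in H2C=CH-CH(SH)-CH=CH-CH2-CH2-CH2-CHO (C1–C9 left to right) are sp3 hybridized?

4

C1: sp2
C2: sp2
C3: sp3 ✓
C4: sp2
C5: sp2
C6: sp3 ✓
C7: sp3 ✓
C8: sp3 ✓
C9: sp2
C3, C6, C7, C8 → 4 sp3 carbons.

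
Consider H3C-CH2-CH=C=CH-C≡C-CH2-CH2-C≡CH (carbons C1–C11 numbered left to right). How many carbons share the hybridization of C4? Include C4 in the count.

5

C4 is sp (two π bonds).
C1: sp3
C2: sp3
C3: sp2
C4: sp ✓
C5: sp2
C6: sp ✓
C7: sp ✓
C8: sp3
C9: sp3
C10: sp ✓
C11: sp ✓
5 carbons are sp.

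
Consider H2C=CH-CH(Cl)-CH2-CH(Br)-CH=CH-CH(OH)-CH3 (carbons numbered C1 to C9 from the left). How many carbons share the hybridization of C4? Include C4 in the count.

C4 is sp3 (only σ bonds).
C1: sp2
C2: sp2
C3: sp3 ✓
C4: sp3 ✓
C5: sp3 ✓
C6: sp2
C7: sp2
C8: sp3 ✓
C9: sp3 ✓
5 carbons are sp3.

5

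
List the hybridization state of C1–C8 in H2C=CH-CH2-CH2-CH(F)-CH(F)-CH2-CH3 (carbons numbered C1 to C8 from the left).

C1 sp2, C2 sp2, C3 sp3, C4 sp3, C5 sp3, C6 sp3, C7 sp3, C8 sp3

C1 — 3 σ bonds, plus one π bond. Steric number 3, so sp2.
C2 — 3 σ bonds, plus one π bond. Steric number 3, so sp2.
C3 is sp3: 4 σ bonds, 4 electron-density regions.
C4 carries 4 σ bonds, giving a steric number of 4, so it is sp3.
C5 — 4 σ bonds. Steric number 4, so sp3.
C6 has 4 σ bonds: steric number 4 → sp3.
C7: 4 σ bonds — 4 electron domains, sp3.
C8 carries 4 σ bonds, giving a steric number of 4, so it is sp3.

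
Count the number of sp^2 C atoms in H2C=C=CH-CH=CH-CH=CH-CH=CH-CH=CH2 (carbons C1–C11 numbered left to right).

C1: sp2 ✓
C2: sp
C3: sp2 ✓
C4: sp2 ✓
C5: sp2 ✓
C6: sp2 ✓
C7: sp2 ✓
C8: sp2 ✓
C9: sp2 ✓
C10: sp2 ✓
C11: sp2 ✓
C1, C3, C4, C5, C6, C7, C8, C9, C10, C11 → 10 sp2 carbons.

10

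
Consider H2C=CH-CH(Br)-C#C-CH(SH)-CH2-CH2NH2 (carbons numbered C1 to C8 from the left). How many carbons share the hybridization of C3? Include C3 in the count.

C3 is sp3 (only σ bonds).
C1: sp2
C2: sp2
C3: sp3 ✓
C4: sp
C5: sp
C6: sp3 ✓
C7: sp3 ✓
C8: sp3 ✓
4 carbons are sp3.

4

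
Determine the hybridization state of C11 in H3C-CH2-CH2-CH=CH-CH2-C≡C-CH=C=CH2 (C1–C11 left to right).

sp2

C11 — 3 σ bonds, plus one π bond. Steric number 3, so sp2.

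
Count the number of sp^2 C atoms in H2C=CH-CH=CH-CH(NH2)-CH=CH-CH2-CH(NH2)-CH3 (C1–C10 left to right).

C1: sp2 ✓
C2: sp2 ✓
C3: sp2 ✓
C4: sp2 ✓
C5: sp3
C6: sp2 ✓
C7: sp2 ✓
C8: sp3
C9: sp3
C10: sp3
C1, C2, C3, C4, C6, C7 → 6 sp2 carbons.

6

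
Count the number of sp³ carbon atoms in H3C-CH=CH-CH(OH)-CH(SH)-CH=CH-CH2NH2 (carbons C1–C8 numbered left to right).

C1: sp3 ✓
C2: sp2
C3: sp2
C4: sp3 ✓
C5: sp3 ✓
C6: sp2
C7: sp2
C8: sp3 ✓
C1, C4, C5, C8 → 4 sp3 carbons.

4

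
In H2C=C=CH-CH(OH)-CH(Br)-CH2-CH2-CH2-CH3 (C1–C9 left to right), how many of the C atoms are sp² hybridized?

C1: sp2 ✓
C2: sp
C3: sp2 ✓
C4: sp3
C5: sp3
C6: sp3
C7: sp3
C8: sp3
C9: sp3
C1, C3 → 2 sp2 carbons.

2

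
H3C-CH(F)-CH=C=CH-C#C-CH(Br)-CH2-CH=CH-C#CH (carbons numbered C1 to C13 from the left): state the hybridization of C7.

C7: 2 σ bonds, plus two π bonds — 2 electron domains, sp.

sp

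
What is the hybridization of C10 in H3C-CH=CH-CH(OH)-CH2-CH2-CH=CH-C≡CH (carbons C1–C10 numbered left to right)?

sp

C10 carries 2 σ bonds, plus two π bonds, giving a steric number of 2, so it is sp.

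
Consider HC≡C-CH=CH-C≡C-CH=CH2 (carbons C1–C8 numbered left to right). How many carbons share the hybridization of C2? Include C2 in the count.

C2 is sp (two π bonds).
C1: sp ✓
C2: sp ✓
C3: sp2
C4: sp2
C5: sp ✓
C6: sp ✓
C7: sp2
C8: sp2
4 carbons are sp.

4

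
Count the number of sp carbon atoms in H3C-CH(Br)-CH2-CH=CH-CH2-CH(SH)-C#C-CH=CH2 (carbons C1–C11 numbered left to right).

2

C1: sp3
C2: sp3
C3: sp3
C4: sp2
C5: sp2
C6: sp3
C7: sp3
C8: sp ✓
C9: sp ✓
C10: sp2
C11: sp2
C8, C9 → 2 sp carbons.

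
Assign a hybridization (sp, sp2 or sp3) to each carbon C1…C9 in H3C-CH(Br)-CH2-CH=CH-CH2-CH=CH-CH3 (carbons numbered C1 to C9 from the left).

C1: 4 σ bonds — 4 electron domains, sp3.
C2: 4 σ bonds; 4 regions of electron density → sp3.
C3 has 4 σ bonds: steric number 4 → sp3.
C4 carries 3 σ bonds, plus one π bond, giving a steric number of 3, so it is sp2.
C5 — 3 σ bonds, plus one π bond. Steric number 3, so sp2.
C6 carries 4 σ bonds, giving a steric number of 4, so it is sp3.
C7 is sp2: 3 σ bonds, plus one π bond, 3 electron-density regions.
C8 carries 3 σ bonds, plus one π bond, giving a steric number of 3, so it is sp2.
C9: 4 σ bonds; 4 regions of electron density → sp3.

C1 sp3, C2 sp3, C3 sp3, C4 sp2, C5 sp2, C6 sp3, C7 sp2, C8 sp2, C9 sp3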